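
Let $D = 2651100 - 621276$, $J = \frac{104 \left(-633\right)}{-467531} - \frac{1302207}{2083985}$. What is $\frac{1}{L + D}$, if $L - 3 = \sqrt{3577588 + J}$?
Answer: $\frac{1977716451127800945}{4014418765101164682303332} - \frac{\sqrt{3396254826150794598908829064405}}{4014418765101164682303332} \approx 4.9219 \cdot 10^{-7}$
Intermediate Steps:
$J = - \frac{471629240397}{974327591035}$ ($J = \left(-65832\right) \left(- \frac{1}{467531}\right) - \frac{1302207}{2083985} = \frac{65832}{467531} - \frac{1302207}{2083985} = - \frac{471629240397}{974327591035} \approx -0.48406$)
$L = 3 + \frac{\sqrt{3396254826150794598908829064405}}{974327591035}$ ($L = 3 + \sqrt{3577588 - \frac{471629240397}{974327591035}} = 3 + \sqrt{\frac{3485742226126483183}{974327591035}} = 3 + \frac{\sqrt{3396254826150794598908829064405}}{974327591035} \approx 1894.5$)
$D = 2029824$ ($D = 2651100 - 621276 = 2029824$)
$\frac{1}{L + D} = \frac{1}{\left(3 + \frac{\sqrt{3396254826150794598908829064405}}{974327591035}\right) + 2029824} = \frac{1}{2029827 + \frac{\sqrt{3396254826150794598908829064405}}{974327591035}}$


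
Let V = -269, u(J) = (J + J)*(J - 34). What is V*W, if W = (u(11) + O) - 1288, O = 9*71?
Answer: 310695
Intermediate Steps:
u(J) = 2*J*(-34 + J) (u(J) = (2*J)*(-34 + J) = 2*J*(-34 + J))
O = 639
W = -1155 (W = (2*11*(-34 + 11) + 639) - 1288 = (2*11*(-23) + 639) - 1288 = (-506 + 639) - 1288 = 133 - 1288 = -1155)
V*W = -269*(-1155) = 310695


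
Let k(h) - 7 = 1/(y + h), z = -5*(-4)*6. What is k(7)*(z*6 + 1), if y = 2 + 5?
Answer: 10197/2 ≈ 5098.5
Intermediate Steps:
y = 7
z = 120 (z = 20*6 = 120)
k(h) = 7 + 1/(7 + h)
k(7)*(z*6 + 1) = ((50 + 7*7)/(7 + 7))*(120*6 + 1) = ((50 + 49)/14)*(720 + 1) = ((1/14)*99)*721 = (99/14)*721 = 10197/2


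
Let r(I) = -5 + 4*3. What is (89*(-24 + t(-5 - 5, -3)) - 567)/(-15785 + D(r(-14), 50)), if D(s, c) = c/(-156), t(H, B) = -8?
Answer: 53274/246251 ≈ 0.21634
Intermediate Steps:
r(I) = 7 (r(I) = -5 + 12 = 7)
D(s, c) = -c/156 (D(s, c) = c*(-1/156) = -c/156)
(89*(-24 + t(-5 - 5, -3)) - 567)/(-15785 + D(r(-14), 50)) = (89*(-24 - 8) - 567)/(-15785 - 1/156*50) = (89*(-32) - 567)/(-15785 - 25/78) = (-2848 - 567)/(-1231255/78) = -3415*(-78/1231255) = 53274/246251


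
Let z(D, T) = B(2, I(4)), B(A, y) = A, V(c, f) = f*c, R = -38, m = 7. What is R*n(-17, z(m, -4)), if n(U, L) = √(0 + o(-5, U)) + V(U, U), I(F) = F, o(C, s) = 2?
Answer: -10982 - 38*√2 ≈ -11036.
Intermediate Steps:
V(c, f) = c*f
z(D, T) = 2
n(U, L) = √2 + U² (n(U, L) = √(0 + 2) + U*U = √2 + U²)
R*n(-17, z(m, -4)) = -38*(√2 + (-17)²) = -38*(√2 + 289) = -38*(289 + √2) = -10982 - 38*√2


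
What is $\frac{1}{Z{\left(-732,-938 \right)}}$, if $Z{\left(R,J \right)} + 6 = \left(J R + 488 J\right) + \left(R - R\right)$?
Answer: $\frac{1}{228866} \approx 4.3694 \cdot 10^{-6}$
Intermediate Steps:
$Z{\left(R,J \right)} = -6 + 488 J + J R$ ($Z{\left(R,J \right)} = -6 + \left(\left(J R + 488 J\right) + \left(R - R\right)\right) = -6 + \left(\left(488 J + J R\right) + 0\right) = -6 + \left(488 J + J R\right) = -6 + 488 J + J R$)
$\frac{1}{Z{\left(-732,-938 \right)}} = \frac{1}{-6 + 488 \left(-938\right) - -686616} = \frac{1}{-6 - 457744 + 686616} = \frac{1}{228866}$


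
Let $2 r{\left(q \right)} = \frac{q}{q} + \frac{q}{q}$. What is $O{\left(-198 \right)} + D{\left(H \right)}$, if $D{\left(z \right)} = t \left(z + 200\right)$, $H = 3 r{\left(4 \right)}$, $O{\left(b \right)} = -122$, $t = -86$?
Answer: $-17580$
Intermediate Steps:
$r{\left(q \right)} = 1$ ($r{\left(q \right)} = \frac{\frac{q}{q} + \frac{q}{q}}{2} = \frac{1 + 1}{2} = \frac{1}{2} \cdot 2 = 1$)
$H = 3$ ($H = 3 \cdot 1 = 3$)
$D{\left(z \right)} = -17200 - 86 z$ ($D{\left(z \right)} = - 86 \left(z + 200\right) = - 86 \left(200 + z\right) = -17200 - 86 z$)
$O{\left(-198 \right)} + D{\left(H \right)} = -122 - 17458 = -17580$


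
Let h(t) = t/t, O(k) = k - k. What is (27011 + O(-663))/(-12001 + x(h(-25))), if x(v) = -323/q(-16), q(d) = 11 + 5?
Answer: -432176/192339 ≈ -2.2469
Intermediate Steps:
q(d) = 16
O(k) = 0
h(t) = 1
x(v) = -323/16
(27011 + O(-663))/(-12001 + x(h(-25))) = (27011 + 0)/(-12001 - 323/16) = 27011/(-192339/16) = 27011*(-16/192339) = -432176/192339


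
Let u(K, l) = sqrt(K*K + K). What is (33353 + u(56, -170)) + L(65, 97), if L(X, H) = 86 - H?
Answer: 33342 + 2*sqrt(798) ≈ 33399.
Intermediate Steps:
u(K, l) = sqrt(K + K**2) (u(K, l) = sqrt(K**2 + K) = sqrt(K + K**2))
(33353 + u(56, -170)) + L(65, 97) = (33353 + sqrt(56*(1 + 56))) + (86 - 1*97) = (33353 + sqrt(56*57)) + (86 - 97) = (33353 + sqrt(3192)) - 11 = (33353 + 2*sqrt(798)) - 11 = 33342 + 2*sqrt(798)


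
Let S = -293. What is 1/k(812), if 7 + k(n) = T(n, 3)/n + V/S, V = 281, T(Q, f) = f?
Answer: -237916/1892705 ≈ -0.12570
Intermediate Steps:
k(n) = -2332/293 + 3/n (k(n) = -7 + (3/n + 281/(-293)) = -7 + (3/n + 281*(-1/293)) = -7 + (3/n - 281/293) = -7 + (-281/293 + 3/n) = -2332/293 + 3/n)
1/k(812) = 1/(-2332/293 + 3/812) = 1/(-1892705/237916) = -237916/1892705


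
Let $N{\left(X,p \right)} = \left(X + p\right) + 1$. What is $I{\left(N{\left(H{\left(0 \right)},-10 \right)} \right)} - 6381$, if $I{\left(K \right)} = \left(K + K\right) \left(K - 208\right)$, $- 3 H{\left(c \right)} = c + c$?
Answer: $-2475$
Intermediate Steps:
$H{\left(c \right)} = - \frac{2 c}{3}$ ($H{\left(c \right)} = - \frac{c + c}{3} = - \frac{2 c}{3}$)
$N{\left(X,p \right)} = 1 + X + p$
$I{\left(K \right)} = 2 K \left(-208 + K\right)$
$I{\left(N{\left(H{\left(0 \right)},-10 \right)} \right)} - 6381 = 2 \left(1 - 0 - 10\right) \left(-208 - 9\right) - 6381 = 2 \left(1 + 0 - 10\right) \left(-208 + \left(1 + 0 - 10\right)\right) - 6381 = 2 \left(-9\right) \left(-208 - 9\right) - 6381 = 2 \left(-9\right) \left(-217\right) - 6381 = 3906 - 6381 = -2475$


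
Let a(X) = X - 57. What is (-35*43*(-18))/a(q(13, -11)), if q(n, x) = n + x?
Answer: -5418/11 ≈ -492.55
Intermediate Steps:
a(X) = -57 + X
(-35*43*(-18))/a(q(13, -11)) = (-35*43*(-18))/(-57 + (13 - 11)) = (-1505*(-18))/(-57 + 2) = 27090/(-55) = 27090*(-1/55) = -5418/11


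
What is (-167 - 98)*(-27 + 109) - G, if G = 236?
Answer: -21966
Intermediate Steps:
(-167 - 98)*(-27 + 109) - G = (-167 - 98)*(-27 + 109) - 1*236 = -265*82 - 236 = -21730 - 236 = -21966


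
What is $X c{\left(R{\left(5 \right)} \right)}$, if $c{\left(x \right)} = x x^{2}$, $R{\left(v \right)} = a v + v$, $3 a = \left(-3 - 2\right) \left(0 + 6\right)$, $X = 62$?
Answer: $-5649750$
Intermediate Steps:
$a = -10$ ($a = \frac{\left(-3 - 2\right) \left(0 + 6\right)}{3} = \frac{\left(-5\right) 6}{3} = \frac{1}{3} \left(-30\right) = -10$)
$R{\left(v \right)} = - 9 v$ ($R{\left(v \right)} = - 10 v + v = - 9 v$)
$c{\left(x \right)} = x^{3}$
$X c{\left(R{\left(5 \right)} \right)} = 62 \left(\left(-9\right) 5\right)^{3} = 62 \left(-45\right)^{3} = 62 \left(-91125\right) = -5649750$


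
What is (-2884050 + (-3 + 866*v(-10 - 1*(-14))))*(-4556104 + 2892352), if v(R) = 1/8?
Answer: 4798168845702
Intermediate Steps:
v(R) = ⅛
(-2884050 + (-3 + 866*v(-10 - 1*(-14))))*(-4556104 + 2892352) = (-2884050 + (-3 + 866*(⅛)))*(-4556104 + 2892352) = (-2884050 + (-3 + 433/4))*(-1663752) = (-2884050 + 421/4)*(-1663752) = -11535779/4*(-1663752) = 4798168845702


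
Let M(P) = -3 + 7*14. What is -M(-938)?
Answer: -95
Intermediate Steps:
M(P) = 95 (M(P) = -3 + 98 = 95)
-M(-938) = -1*95 = -95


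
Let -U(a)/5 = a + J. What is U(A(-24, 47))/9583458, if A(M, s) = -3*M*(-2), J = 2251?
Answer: -10535/9583458 ≈ -0.0010993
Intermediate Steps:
A(M, s) = 6*M
U(a) = -11255 - 5*a (U(a) = -5*(a + 2251) = -5*(2251 + a) = -11255 - 5*a)
U(A(-24, 47))/9583458 = (-11255 - 30*(-24))/9583458 = (-11255 - 5*(-144))*(1/9583458) = (-11255 + 720)*(1/9583458) = -10535*1/9583458 = -10535/9583458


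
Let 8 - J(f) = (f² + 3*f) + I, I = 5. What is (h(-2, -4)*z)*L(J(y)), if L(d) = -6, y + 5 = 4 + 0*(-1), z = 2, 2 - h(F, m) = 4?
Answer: 24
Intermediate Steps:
h(F, m) = -2 (h(F, m) = 2 - 1*4 = 2 - 4 = -2)
y = -1 (y = -5 + (4 + 0*(-1)) = -5 + (4 + 0) = -5 + 4 = -1)
J(f) = 3 - f² - 3*f (J(f) = 8 - ((f² + 3*f) + 5) = 8 - (5 + f² + 3*f) = 8 + (-5 - f² - 3*f) = 3 - f² - 3*f)
(h(-2, -4)*z)*L(J(y)) = -2*2*(-6) = -4*(-6) = 24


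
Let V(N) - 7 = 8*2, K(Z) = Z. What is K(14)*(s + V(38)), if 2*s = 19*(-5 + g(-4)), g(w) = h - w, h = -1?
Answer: 56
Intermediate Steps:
g(w) = -1 - w
V(N) = 23 (V(N) = 7 + 8*2 = 7 + 16 = 23)
s = -19 (s = (19*(-5 + (-1 - 1*(-4))))/2 = (19*(-5 + (-1 + 4)))/2 = (19*(-5 + 3))/2 = (19*(-2))/2 = (½)*(-38) = -19)
K(14)*(s + V(38)) = 14*(-19 + 23) = 14*4 = 56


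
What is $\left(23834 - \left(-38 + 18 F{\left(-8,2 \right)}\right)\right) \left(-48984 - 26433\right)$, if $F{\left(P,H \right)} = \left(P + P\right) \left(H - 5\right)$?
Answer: $-1735194336$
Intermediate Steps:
$F{\left(P,H \right)} = 2 P \left(-5 + H\right)$
$\left(23834 - \left(-38 + 18 F{\left(-8,2 \right)}\right)\right) \left(-48984 - 26433\right) = \left(23834 + \left(- 18 \cdot 2 \left(-8\right) \left(-5 + 2\right) + 38\right)\right) \left(-48984 - 26433\right) = \left(23834 + \left(- 18 \cdot 2 \left(-8\right) \left(-3\right) + 38\right)\right) \left(-75417\right) = \left(23834 + \left(\left(-18\right) 48 + 38\right)\right) \left(-75417\right) = \left(23834 + \left(-864 + 38\right)\right) \left(-75417\right) = \left(23834 - 826\right) \left(-75417\right) = 23008 \left(-75417\right) = -1735194336$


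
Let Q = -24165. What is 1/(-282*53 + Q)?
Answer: -1/39111 ≈ -2.5568e-5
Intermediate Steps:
1/(-282*53 + Q) = 1/(-282*53 - 24165) = 1/(-14946 - 24165) = 1/(-39111) = -1/39111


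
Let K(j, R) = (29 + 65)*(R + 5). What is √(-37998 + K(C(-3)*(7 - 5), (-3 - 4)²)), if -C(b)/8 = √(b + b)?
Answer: 3*I*√3658 ≈ 181.44*I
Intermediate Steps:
C(b) = -8*√2*√b (C(b) = -8*√(b + b) = -8*√2*√b)
K(j, R) = 470 + 94*R (K(j, R) = 94*(5 + R) = 470 + 94*R)
√(-37998 + K(C(-3)*(7 - 5), (-3 - 4)²)) = √(-37998 + (470 + 94*(-3 - 4)²)) = √(-37998 + (470 + 94*(-7)²)) = √(-37998 + (470 + 94*49)) = √(-37998 + (470 + 4606)) = √(-37998 + 5076) = √(-32922) = 3*I*√3658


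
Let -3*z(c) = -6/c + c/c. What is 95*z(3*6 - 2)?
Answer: -475/24 ≈ -19.792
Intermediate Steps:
z(c) = -⅓ + 2/c (z(c) = -(-6/c + c/c)/3 = -(-6/c + 1)/3 = -(1 - 6/c)/3 = -⅓ + 2/c)
95*z(3*6 - 2) = 95*((6 - (3*6 - 2))/(3*(3*6 - 2))) = 95*((6 - (18 - 2))/(3*(18 - 2))) = 95*((⅓)*(6 - 1*16)/16) = 95*((⅓)*(1/16)*(6 - 16)) = 95*((⅓)*(1/16)*(-10)) = 95*(-5/24) = -475/24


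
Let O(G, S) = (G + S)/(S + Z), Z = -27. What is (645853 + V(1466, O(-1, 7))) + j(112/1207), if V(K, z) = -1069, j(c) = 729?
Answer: 645513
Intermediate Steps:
O(G, S) = (G + S)/(-27 + S) (O(G, S) = (G + S)/(S - 27) = (G + S)/(-27 + S))
(645853 + V(1466, O(-1, 7))) + j(112/1207) = (645853 - 1069) + 729 = 644784 + 729 = 645513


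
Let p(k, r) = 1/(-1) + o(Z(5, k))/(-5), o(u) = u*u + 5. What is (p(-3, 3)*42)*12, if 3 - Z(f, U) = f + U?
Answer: -5544/5 ≈ -1108.8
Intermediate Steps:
Z(f, U) = 3 - U - f (Z(f, U) = 3 - (f + U) = 3 - (U + f) = 3 + (-U - f) = 3 - U - f)
o(u) = 5 + u² (o(u) = u² + 5 = 5 + u²)
p(k, r) = -2 - (-2 - k)²/5 (p(k, r) = 1/(-1) + (5 + (3 - k - 1*5)²)/(-5) = 1*(-1) + (5 + (3 - k - 5)²)*(-⅕) = -1 + (5 + (-2 - k)²)*(-⅕) = -1 + (-1 - (-2 - k)²/5) = -2 - (-2 - k)²/5)
(p(-3, 3)*42)*12 = ((-2 - (2 - 3)²/5)*42)*12 = ((-2 - ⅕*(-1)²)*42)*12 = ((-2 - ⅕*1)*42)*12 = ((-2 - ⅕)*42)*12 = -11/5*42*12 = -462/5*12 = -5544/5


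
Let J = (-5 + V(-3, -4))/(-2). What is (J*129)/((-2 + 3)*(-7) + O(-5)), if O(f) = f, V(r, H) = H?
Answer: -387/8 ≈ -48.375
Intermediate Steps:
J = 9/2 (J = (-5 - 4)/(-2) = -9*(-½) = 9/2 ≈ 4.5000)
(J*129)/((-2 + 3)*(-7) + O(-5)) = ((9/2)*129)/((-2 + 3)*(-7) - 5) = 1161/(2*(1*(-7) - 5)) = 1161/(2*(-7 - 5)) = (1161/2)/(-12) = (1161/2)*(-1/12) = -387/8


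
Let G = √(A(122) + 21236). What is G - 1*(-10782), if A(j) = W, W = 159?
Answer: 10782 + √21395 ≈ 10928.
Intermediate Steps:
A(j) = 159
G = √21395 (G = √(159 + 21236) = √21395 ≈ 146.27)
G - 1*(-10782) = √21395 - 1*(-10782) = √21395 + 10782 = 10782 + √21395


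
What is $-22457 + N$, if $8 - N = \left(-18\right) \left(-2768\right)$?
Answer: $-72273$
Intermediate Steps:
$N = -49816$ ($N = 8 - \left(-18\right) \left(-2768\right) = 8 - 49824 = -49816$)
$-22457 + N = -22457 - 49816 = -72273$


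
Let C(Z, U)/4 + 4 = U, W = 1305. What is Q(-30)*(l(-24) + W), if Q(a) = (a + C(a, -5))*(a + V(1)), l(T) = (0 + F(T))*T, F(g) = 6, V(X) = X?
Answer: 2222154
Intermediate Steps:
C(Z, U) = -16 + 4*U
l(T) = 6*T (l(T) = (0 + 6)*T = 6*T)
Q(a) = (1 + a)*(-36 + a) (Q(a) = (a + (-16 + 4*(-5)))*(a + 1) = (a + (-16 - 20))*(1 + a) = (a - 36)*(1 + a) = (-36 + a)*(1 + a) = (1 + a)*(-36 + a))
Q(-30)*(l(-24) + W) = (-36 + (-30)² - 35*(-30))*(6*(-24) + 1305) = (-36 + 900 + 1050)*(-144 + 1305) = 1914*1161 = 2222154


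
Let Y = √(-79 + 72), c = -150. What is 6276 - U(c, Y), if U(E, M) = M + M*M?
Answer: 6283 - I*√7 ≈ 6283.0 - 2.6458*I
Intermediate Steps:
Y = I*√7 (Y = √(-7) = I*√7 ≈ 2.6458*I)
U(E, M) = M + M²
6276 - U(c, Y) = 6276 - I*√7*(1 + I*√7)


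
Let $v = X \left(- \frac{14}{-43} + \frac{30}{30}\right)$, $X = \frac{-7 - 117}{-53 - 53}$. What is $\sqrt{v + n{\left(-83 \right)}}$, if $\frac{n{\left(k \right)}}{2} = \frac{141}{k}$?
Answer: $\frac{2 i \sqrt{16520783223}}{189157} \approx 1.359 i$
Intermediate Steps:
$n{\left(k \right)} = \frac{282}{k}$ ($n{\left(k \right)} = 2 \frac{141}{k} = \frac{282}{k}$)
$X = \frac{62}{53}$ ($X = - \frac{124}{-106} = \left(-124\right) \left(- \frac{1}{106}\right) = \frac{62}{53} \approx 1.1698$)
$v = \frac{3534}{2279}$ ($v = \frac{62 \left(- \frac{14}{-43} + \frac{30}{30}\right)}{53} = \frac{62 \left(\left(-14\right) \left(- \frac{1}{43}\right) + 30 \cdot \frac{1}{30}\right)}{53} = \frac{62 \left(\frac{14}{43} + 1\right)}{53} = \frac{62}{53} \cdot \frac{57}{43} = \frac{3534}{2279} \approx 1.5507$)
$\sqrt{v + n{\left(-83 \right)}} = \sqrt{\frac{3534}{2279} + \frac{282}{-83}} = \sqrt{\frac{3534}{2279} + 282 \left(- \frac{1}{83}\right)} = \sqrt{\frac{3534}{2279} - \frac{282}{83}} = \sqrt{- \frac{349356}{189157}} = \frac{2 i \sqrt{16520783223}}{189157}$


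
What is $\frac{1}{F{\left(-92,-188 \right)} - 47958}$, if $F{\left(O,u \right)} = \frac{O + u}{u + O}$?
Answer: $- \frac{1}{47957} \approx -2.0852 \cdot 10^{-5}$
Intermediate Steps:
$F{\left(O,u \right)} = 1$ ($F{\left(O,u \right)} = \frac{O + u}{O + u} = 1$)
$\frac{1}{F{\left(-92,-188 \right)} - 47958} = \frac{1}{1 - 47958} = \frac{1}{-47957} = - \frac{1}{47957}$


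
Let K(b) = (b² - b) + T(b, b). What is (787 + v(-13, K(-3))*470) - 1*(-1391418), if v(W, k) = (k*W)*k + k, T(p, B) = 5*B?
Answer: 1335805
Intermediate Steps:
K(b) = b² + 4*b (K(b) = (b² - b) + 5*b = b² + 4*b)
v(W, k) = k + W*k² (v(W, k) = (W*k)*k + k = W*k² + k = k + W*k²)
(787 + v(-13, K(-3))*470) - 1*(-1391418) = (787 + ((-3*(4 - 3))*(1 - (-39)*(4 - 3)))*470) - 1*(-1391418) = (787 + ((-3*1)*(1 - (-39)))*470) + 1391418 = (787 - 3*(1 - 13*(-3))*470) + 1391418 = (787 - 3*(1 + 39)*470) + 1391418 = (787 - 3*40*470) + 1391418 = (787 - 120*470) + 1391418 = (787 - 56400) + 1391418 = -55613 + 1391418 = 1335805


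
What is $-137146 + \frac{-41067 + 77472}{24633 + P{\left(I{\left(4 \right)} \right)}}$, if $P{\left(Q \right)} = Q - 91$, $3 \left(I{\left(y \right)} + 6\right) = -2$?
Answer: $- \frac{10094659261}{73606} \approx -1.3714 \cdot 10^{5}$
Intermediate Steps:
$I{\left(y \right)} = - \frac{20}{3}$ ($I{\left(y \right)} = -6 + \frac{1}{3} \left(-2\right) = -6 - \frac{2}{3} = - \frac{20}{3}$)
$P{\left(Q \right)} = -91 + Q$ ($P{\left(Q \right)} = Q - 91 = -91 + Q$)
$-137146 + \frac{-41067 + 77472}{24633 + P{\left(I{\left(4 \right)} \right)}} = -137146 + \frac{-41067 + 77472}{24633 - \frac{293}{3}} = -137146 + \frac{36405}{24633 - \frac{293}{3}} = -137146 + \frac{36405}{\frac{73606}{3}} = -137146 + 36405 \cdot \frac{3}{73606} = -137146 + \frac{109215}{73606} = - \frac{10094659261}{73606}$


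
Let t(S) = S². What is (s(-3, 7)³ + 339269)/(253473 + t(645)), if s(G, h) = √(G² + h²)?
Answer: 339269/669498 + 29*√58/334749 ≈ 0.50741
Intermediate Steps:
(s(-3, 7)³ + 339269)/(253473 + t(645)) = ((√((-3)² + 7²))³ + 339269)/(253473 + 645²) = ((√(9 + 49))³ + 339269)/(253473 + 416025) = ((√58)³ + 339269)/669498 = (58*√58 + 339269)*(1/669498) = (339269 + 58*√58)*(1/669498) = 339269/669498 + 29*√58/334749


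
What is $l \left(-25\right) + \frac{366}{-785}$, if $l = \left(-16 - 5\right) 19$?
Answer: $\frac{7830009}{785} \approx 9974.5$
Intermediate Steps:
$l = -399$ ($l = \left(-21\right) 19 = -399$)
$l \left(-25\right) + \frac{366}{-785} = \left(-399\right) \left(-25\right) + \frac{366}{-785} = 9975 + 366 \left(- \frac{1}{785}\right) = 9975 - \frac{366}{785} = \frac{7830009}{785}$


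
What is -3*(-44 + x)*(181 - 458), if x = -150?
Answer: -161214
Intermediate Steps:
-3*(-44 + x)*(181 - 458) = -3*(-44 - 150)*(181 - 458) = -(-582)*(-277) = -3*53738 = -161214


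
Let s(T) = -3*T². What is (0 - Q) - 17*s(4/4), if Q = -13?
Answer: 64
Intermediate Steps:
(0 - Q) - 17*s(4/4) = (0 - 1*(-13)) - (-51)*(4/4)² = (0 + 13) - (-51)*(4*(¼))² = 13 - (-51)*1² = 13 - (-51) = 13 - 17*(-3) = 13 + 51 = 64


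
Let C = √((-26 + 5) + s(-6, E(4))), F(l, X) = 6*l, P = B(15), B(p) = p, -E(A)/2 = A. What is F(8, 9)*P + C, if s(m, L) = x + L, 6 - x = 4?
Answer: 720 + 3*I*√3 ≈ 720.0 + 5.1962*I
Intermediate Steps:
x = 2 (x = 6 - 1*4 = 6 - 4 = 2)
E(A) = -2*A
P = 15
s(m, L) = 2 + L
C = 3*I*√3 (C = √((-26 + 5) + (2 - 2*4)) = √(-21 + (2 - 8)) = √(-21 - 6) = √(-27) = 3*I*√3 ≈ 5.1962*I)
F(8, 9)*P + C = (6*8)*15 + 3*I*√3 = 48*15 + 3*I*√3 = 720 + 3*I*√3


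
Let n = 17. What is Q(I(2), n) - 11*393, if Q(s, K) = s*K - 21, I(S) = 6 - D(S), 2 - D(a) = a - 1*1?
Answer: -4259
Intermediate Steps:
D(a) = 3 - a (D(a) = 2 - (a - 1*1) = 2 - (a - 1) = 2 - (-1 + a) = 2 + (1 - a) = 3 - a)
I(S) = 3 + S (I(S) = 6 - (3 - S) = 6 + (-3 + S) = 3 + S)
Q(s, K) = -21 + K*s (Q(s, K) = K*s - 21 = -21 + K*s)
Q(I(2), n) - 11*393 = (-21 + 17*(3 + 2)) - 11*393 = (-21 + 17*5) - 4323 = (-21 + 85) - 4323 = 64 - 4323 = -4259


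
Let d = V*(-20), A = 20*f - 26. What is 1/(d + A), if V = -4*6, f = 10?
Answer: 1/654 ≈ 0.0015291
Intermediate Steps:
V = -24
A = 174 (A = 20*10 - 26 = 200 - 26 = 174)
d = 480 (d = -24*(-20) = 480)
1/(d + A) = 1/(480 + 174) = 1/654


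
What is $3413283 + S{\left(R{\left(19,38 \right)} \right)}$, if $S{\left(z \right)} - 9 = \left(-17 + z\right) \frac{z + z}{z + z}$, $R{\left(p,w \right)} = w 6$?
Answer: $3413503$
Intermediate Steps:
$R{\left(p,w \right)} = 6 w$
$S{\left(z \right)} = -8 + z$ ($S{\left(z \right)} = 9 + \left(-17 + z\right) \frac{z + z}{z + z} = 9 + \left(-17 + z\right) \frac{2 z}{2 z} = 9 + \left(-17 + z\right) 2 z \frac{1}{2 z} = 9 + \left(-17 + z\right) 1 = 9 + \left(-17 + z\right) = -8 + z$)
$3413283 + S{\left(R{\left(19,38 \right)} \right)} = 3413283 + \left(-8 + 6 \cdot 38\right) = 3413283 + \left(-8 + 228\right) = 3413283 + 220 = 3413503$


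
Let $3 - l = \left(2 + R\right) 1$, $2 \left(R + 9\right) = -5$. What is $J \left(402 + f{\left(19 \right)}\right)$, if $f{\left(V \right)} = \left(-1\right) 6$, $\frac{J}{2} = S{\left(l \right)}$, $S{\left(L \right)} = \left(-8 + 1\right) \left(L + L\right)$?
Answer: $-138600$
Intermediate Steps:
$R = - \frac{23}{2}$ ($R = -9 + \frac{1}{2} \left(-5\right) = -9 - \frac{5}{2} = - \frac{23}{2} \approx -11.5$)
$l = \frac{25}{2}$ ($l = 3 - \left(2 - \frac{23}{2}\right) 1 = 3 - \left(- \frac{19}{2}\right) 1 = 3 - - \frac{19}{2} = 3 + \frac{19}{2} = \frac{25}{2} \approx 12.5$)
$S{\left(L \right)} = - 14 L$ ($S{\left(L \right)} = - 7 \cdot 2 L = - 14 L$)
$J = -350$ ($J = 2 \left(\left(-14\right) \frac{25}{2}\right) = 2 \left(-175\right) = -350$)
$f{\left(V \right)} = -6$
$J \left(402 + f{\left(19 \right)}\right) = - 350 \left(402 - 6\right) = \left(-350\right) 396 = -138600$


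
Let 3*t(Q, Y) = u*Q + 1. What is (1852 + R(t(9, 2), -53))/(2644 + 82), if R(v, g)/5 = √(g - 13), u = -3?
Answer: 926/1363 + 5*I*√66/2726 ≈ 0.67938 + 0.014901*I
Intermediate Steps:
t(Q, Y) = ⅓ - Q (t(Q, Y) = (-3*Q + 1)/3 = (1 - 3*Q)/3 = ⅓ - Q)
R(v, g) = 5*√(-13 + g) (R(v, g) = 5*√(g - 13) = 5*√(-13 + g))
(1852 + R(t(9, 2), -53))/(2644 + 82) = (1852 + 5*√(-13 - 53))/(2644 + 82) = (1852 + 5*√(-66))/2726 = (1852 + 5*(I*√66))*(1/2726) = (1852 + 5*I*√66)*(1/2726) = 926/1363 + 5*I*√66/2726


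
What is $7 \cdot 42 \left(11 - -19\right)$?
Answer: $8820$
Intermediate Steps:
$7 \cdot 42 \left(11 - -19\right) = 294 \left(11 + 19\right) = 294 \cdot 30 = 8820$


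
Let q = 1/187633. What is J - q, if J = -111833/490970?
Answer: -20984052259/92122174010 ≈ -0.22779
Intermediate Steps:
q = 1/187633 ≈ 5.3296e-6
J = -111833/490970 (J = -111833*1/490970 = -111833/490970 ≈ -0.22778)
J - q = -111833/490970 - 1*1/187633 = -111833/490970 - 1/187633 = -20984052259/92122174010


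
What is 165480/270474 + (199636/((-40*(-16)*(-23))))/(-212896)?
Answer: 21610001630211/35317470725120 ≈ 0.61188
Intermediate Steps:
165480/270474 + (199636/((-40*(-16)*(-23))))/(-212896) = 165480*(1/270474) + (199636/((640*(-23))))*(-1/212896) = 27580/45079 + (199636/(-14720))*(-1/212896) = 27580/45079 + (199636*(-1/14720))*(-1/212896) = 27580/45079 - 49909/3680*(-1/212896) = 27580/45079 + 49909/783457280 = 21610001630211/35317470725120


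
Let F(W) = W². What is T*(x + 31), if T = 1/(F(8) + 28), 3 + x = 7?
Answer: 35/92 ≈ 0.38043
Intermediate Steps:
x = 4 (x = -3 + 7 = 4)
T = 1/92 (T = 1/(8² + 28) = 1/(64 + 28) = 1/92 ≈ 0.010870)
T*(x + 31) = (4 + 31)/92 = (1/92)*35 = 35/92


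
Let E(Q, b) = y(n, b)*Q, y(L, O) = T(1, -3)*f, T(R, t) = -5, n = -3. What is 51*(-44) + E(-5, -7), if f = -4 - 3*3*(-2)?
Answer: -1894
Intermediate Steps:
f = 14 (f = -4 - 9*(-2) = -4 - 1*(-18) = -4 + 18 = 14)
y(L, O) = -70 (y(L, O) = -5*14 = -70)
E(Q, b) = -70*Q
51*(-44) + E(-5, -7) = 51*(-44) - 70*(-5) = -2244 + 350 = -1894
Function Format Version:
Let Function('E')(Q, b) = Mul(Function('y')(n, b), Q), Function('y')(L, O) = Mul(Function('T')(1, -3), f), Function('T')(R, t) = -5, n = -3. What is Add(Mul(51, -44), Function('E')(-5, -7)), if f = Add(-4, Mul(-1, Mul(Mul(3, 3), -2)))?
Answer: -1894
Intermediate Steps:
f = 14 (f = Add(-4, Mul(-1, Mul(9, -2))) = Add(-4, Mul(-1, -18)) = Add(-4, 18) = 14)
Function('y')(L, O) = -70 (Function('y')(L, O) = Mul(-5, 14) = -70)
Function('E')(Q, b) = Mul(-70, Q)
Add(Mul(51, -44), Function('E')(-5, -7)) = Add(Mul(51, -44), Mul(-70, -5)) = Add(-2244, 350) = -1894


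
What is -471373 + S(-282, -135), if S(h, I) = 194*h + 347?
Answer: -525734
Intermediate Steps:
S(h, I) = 347 + 194*h
-471373 + S(-282, -135) = -471373 + (347 + 194*(-282)) = -471373 + (347 - 54708) = -471373 - 54361 = -525734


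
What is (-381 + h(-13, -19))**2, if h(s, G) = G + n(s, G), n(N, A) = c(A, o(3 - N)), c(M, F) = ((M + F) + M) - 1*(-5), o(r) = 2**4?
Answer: 173889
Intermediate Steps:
o(r) = 16
c(M, F) = 5 + F + 2*M (c(M, F) = ((F + M) + M) + 5 = (F + 2*M) + 5 = 5 + F + 2*M)
n(N, A) = 21 + 2*A (n(N, A) = 5 + 16 + 2*A = 21 + 2*A)
h(s, G) = 21 + 3*G (h(s, G) = G + (21 + 2*G) = 21 + 3*G)
(-381 + h(-13, -19))**2 = (-381 + (21 + 3*(-19)))**2 = (-381 + (21 - 57))**2 = (-381 - 36)**2 = (-417)**2 = 173889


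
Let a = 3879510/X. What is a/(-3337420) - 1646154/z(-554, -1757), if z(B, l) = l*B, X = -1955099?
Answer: -537056442911535027/317563915692753562 ≈ -1.6912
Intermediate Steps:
z(B, l) = B*l
a = -3879510/1955099 (a = 3879510/(-1955099) = 3879510*(-1/1955099) = -3879510/1955099 ≈ -1.9843)
a/(-3337420) - 1646154/z(-554, -1757) = -3879510/1955099/(-3337420) - 1646154/((-554*(-1757))) = -3879510/1955099*(-1/3337420) - 1646154/973378 = 387951/652498650458 - 1646154*1/973378 = 387951/652498650458 - 823077/486689 = -537056442911535027/317563915692753562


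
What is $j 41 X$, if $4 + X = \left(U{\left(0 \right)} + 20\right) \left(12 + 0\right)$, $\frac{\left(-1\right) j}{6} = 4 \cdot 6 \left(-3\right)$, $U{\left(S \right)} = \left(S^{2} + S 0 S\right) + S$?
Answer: $4180032$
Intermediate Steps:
$U{\left(S \right)} = S + S^{2}$ ($U{\left(S \right)} = \left(S^{2} + 0 S\right) + S = \left(S^{2} + 0\right) + S = S^{2} + S = S + S^{2}$)
$j = 432$ ($j = - 6 \cdot 4 \cdot 6 \left(-3\right) = - 6 \cdot 24 \left(-3\right) = \left(-6\right) \left(-72\right) = 432$)
$X = 236$ ($X = -4 + \left(0 \left(1 + 0\right) + 20\right) \left(12 + 0\right) = -4 + \left(0 \cdot 1 + 20\right) 12 = -4 + \left(0 + 20\right) 12 = -4 + 20 \cdot 12 = -4 + 240 = 236$)
$j 41 X = 432 \cdot 41 \cdot 236 = 17712 \cdot 236 = 4180032$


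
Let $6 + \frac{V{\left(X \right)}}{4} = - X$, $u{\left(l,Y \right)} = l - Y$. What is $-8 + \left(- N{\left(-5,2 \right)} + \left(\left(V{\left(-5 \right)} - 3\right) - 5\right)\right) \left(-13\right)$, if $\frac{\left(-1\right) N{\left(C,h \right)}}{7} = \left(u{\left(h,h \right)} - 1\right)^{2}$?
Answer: $57$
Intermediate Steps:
$V{\left(X \right)} = -24 - 4 X$ ($V{\left(X \right)} = -24 + 4 \left(- X\right) = -24 - 4 X$)
$N{\left(C,h \right)} = -7$ ($N{\left(C,h \right)} = - 7 \left(\left(h - h\right) - 1\right)^{2} = - 7 \left(0 - 1\right)^{2} = - 7 \left(-1\right)^{2} = \left(-7\right) 1 = -7$)
$-8 + \left(- N{\left(-5,2 \right)} + \left(\left(V{\left(-5 \right)} - 3\right) - 5\right)\right) \left(-13\right) = -8 + \left(\left(-1\right) \left(-7\right) - 12\right) \left(-13\right) = -8 + \left(7 + \left(\left(\left(-24 + 20\right) - 3\right) - 5\right)\right) \left(-13\right) = -8 + \left(7 - 12\right) \left(-13\right) = -8 - -65 = -8 + 65 = 57$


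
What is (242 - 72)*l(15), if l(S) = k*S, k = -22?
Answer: -56100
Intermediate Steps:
l(S) = -22*S
(242 - 72)*l(15) = (242 - 72)*(-22*15) = 170*(-330) = -56100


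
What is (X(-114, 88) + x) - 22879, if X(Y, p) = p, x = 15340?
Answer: -7451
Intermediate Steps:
(X(-114, 88) + x) - 22879 = (88 + 15340) - 22879 = 15428 - 22879 = -7451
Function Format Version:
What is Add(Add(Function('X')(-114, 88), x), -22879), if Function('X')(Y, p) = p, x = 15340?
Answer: -7451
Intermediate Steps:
Add(Add(Function('X')(-114, 88), x), -22879) = Add(Add(88, 15340), -22879) = Add(15428, -22879) = -7451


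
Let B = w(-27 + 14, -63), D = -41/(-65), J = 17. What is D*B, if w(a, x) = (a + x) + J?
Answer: -2419/65 ≈ -37.215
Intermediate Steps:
D = 41/65 (D = -41*(-1/65) = 41/65 ≈ 0.63077)
w(a, x) = 17 + a + x (w(a, x) = (a + x) + 17 = 17 + a + x)
B = -59 (B = 17 + (-27 + 14) - 63 = 17 - 13 - 63 = -59)
D*B = (41/65)*(-59) = -2419/65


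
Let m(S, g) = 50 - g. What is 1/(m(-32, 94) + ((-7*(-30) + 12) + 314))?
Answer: 1/492 ≈ 0.0020325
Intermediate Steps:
1/(m(-32, 94) + ((-7*(-30) + 12) + 314)) = 1/((50 - 1*94) + ((-7*(-30) + 12) + 314)) = 1/((50 - 94) + ((210 + 12) + 314)) = 1/(-44 + (222 + 314)) = 1/(-44 + 536) = 1/492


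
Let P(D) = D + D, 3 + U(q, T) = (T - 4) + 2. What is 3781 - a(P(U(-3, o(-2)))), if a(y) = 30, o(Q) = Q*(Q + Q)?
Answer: 3751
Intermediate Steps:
o(Q) = 2*Q² (o(Q) = Q*(2*Q) = 2*Q²)
U(q, T) = -5 + T (U(q, T) = -3 + ((T - 4) + 2) = -3 + ((-4 + T) + 2) = -3 + (-2 + T) = -5 + T)
P(D) = 2*D
3781 - a(P(U(-3, o(-2)))) = 3781 - 1*30 = 3781 - 30 = 3751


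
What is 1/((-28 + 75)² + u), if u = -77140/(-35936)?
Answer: 8984/19864941 ≈ 0.00045225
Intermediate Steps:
u = 19285/8984 (u = -77140*(-1/35936) = 19285/8984 ≈ 2.1466)
1/((-28 + 75)² + u) = 1/((-28 + 75)² + 19285/8984) = 1/(47² + 19285/8984) = 1/(2209 + 19285/8984) = 1/(19864941/8984) = 8984/19864941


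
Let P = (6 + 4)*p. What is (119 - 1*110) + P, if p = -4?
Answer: -31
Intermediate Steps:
P = -40 (P = (6 + 4)*(-4) = 10*(-4) = -40)
(119 - 1*110) + P = (119 - 1*110) - 40 = (119 - 110) - 40 = 9 - 40 = -31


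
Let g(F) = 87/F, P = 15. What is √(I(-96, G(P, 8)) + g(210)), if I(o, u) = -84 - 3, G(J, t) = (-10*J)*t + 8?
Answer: I*√424270/70 ≈ 9.3051*I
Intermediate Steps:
G(J, t) = 8 - 10*J*t (G(J, t) = -10*J*t + 8 = 8 - 10*J*t)
I(o, u) = -87
√(I(-96, G(P, 8)) + g(210)) = √(-87 + 87/210) = √(-87 + 87*(1/210)) = √(-87 + 29/70) = √(-6061/70) = I*√424270/70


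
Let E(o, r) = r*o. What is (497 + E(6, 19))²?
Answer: 373321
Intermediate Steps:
E(o, r) = o*r
(497 + E(6, 19))² = (497 + 6*19)² = (497 + 114)² = 611² = 373321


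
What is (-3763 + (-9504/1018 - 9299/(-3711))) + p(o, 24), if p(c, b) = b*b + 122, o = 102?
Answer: -5802376916/1888899 ≈ -3071.8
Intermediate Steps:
p(c, b) = 122 + b² (p(c, b) = b² + 122 = 122 + b²)
(-3763 + (-9504/1018 - 9299/(-3711))) + p(o, 24) = (-3763 + (-9504/1018 - 9299/(-3711))) + (122 + 24²) = (-3763 + (-9504*1/1018 - 9299*(-1/3711))) + (122 + 576) = (-3763 + (-4752/509 + 9299/3711)) + 698 = (-3763 - 12901481/1888899) + 698 = -7120828418/1888899 + 698 = -5802376916/1888899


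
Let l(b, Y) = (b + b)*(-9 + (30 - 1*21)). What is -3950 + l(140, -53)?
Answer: -3950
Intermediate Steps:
l(b, Y) = 0 (l(b, Y) = (2*b)*(-9 + (30 - 21)) = (2*b)*(-9 + 9) = (2*b)*0 = 0)
-3950 + l(140, -53) = -3950 + 0 = -3950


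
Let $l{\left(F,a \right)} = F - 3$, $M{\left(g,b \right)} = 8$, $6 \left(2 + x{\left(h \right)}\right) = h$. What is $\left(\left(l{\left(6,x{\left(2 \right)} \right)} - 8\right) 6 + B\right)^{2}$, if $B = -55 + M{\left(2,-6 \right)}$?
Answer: $5929$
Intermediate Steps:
$x{\left(h \right)} = -2 + \frac{h}{6}$
$l{\left(F,a \right)} = -3 + F$
$B = -47$ ($B = -55 + 8 = -47$)
$\left(\left(l{\left(6,x{\left(2 \right)} \right)} - 8\right) 6 + B\right)^{2} = \left(\left(\left(-3 + 6\right) - 8\right) 6 - 47\right)^{2} = \left(\left(3 - 8\right) 6 - 47\right)^{2} = \left(\left(-5\right) 6 - 47\right)^{2} = \left(-30 - 47\right)^{2} = \left(-77\right)^{2} = 5929$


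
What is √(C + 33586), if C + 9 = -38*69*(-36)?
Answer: √127969 ≈ 357.73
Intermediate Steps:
C = 94383 (C = -9 - 38*69*(-36) = -9 - 2622*(-36) = -9 + 94392 = 94383)
√(C + 33586) = √(94383 + 33586) = √127969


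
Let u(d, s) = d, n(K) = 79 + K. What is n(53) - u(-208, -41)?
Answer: 340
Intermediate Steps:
n(53) - u(-208, -41) = (79 + 53) - 1*(-208) = 132 + 208 = 340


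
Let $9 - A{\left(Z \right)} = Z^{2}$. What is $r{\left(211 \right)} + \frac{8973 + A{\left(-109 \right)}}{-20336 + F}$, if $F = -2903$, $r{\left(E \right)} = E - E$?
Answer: $\frac{2899}{23239} \approx 0.12475$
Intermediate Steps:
$r{\left(E \right)} = 0$
$A{\left(Z \right)} = 9 - Z^{2}$
$r{\left(211 \right)} + \frac{8973 + A{\left(-109 \right)}}{-20336 + F} = 0 + \frac{8973 + \left(9 - \left(-109\right)^{2}\right)}{-20336 - 2903} = 0 + \frac{8973 + \left(9 - 11881\right)}{-23239} = 0 + \left(8973 + \left(9 - 11881\right)\right) \left(- \frac{1}{23239}\right) = 0 + \left(8973 - 11872\right) \left(- \frac{1}{23239}\right) = 0 - - \frac{2899}{23239} = 0 + \frac{2899}{23239} = \frac{2899}{23239}$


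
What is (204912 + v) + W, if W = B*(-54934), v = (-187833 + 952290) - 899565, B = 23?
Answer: -1193678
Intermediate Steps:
v = -135108 (v = 764457 - 899565 = -135108)
W = -1263482 (W = 23*(-54934) = -1263482)
(204912 + v) + W = (204912 - 135108) - 1263482 = 69804 - 1263482 = -1193678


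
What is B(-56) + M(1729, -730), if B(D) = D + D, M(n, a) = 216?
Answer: 104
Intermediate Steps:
B(D) = 2*D
B(-56) + M(1729, -730) = 2*(-56) + 216 = -112 + 216 = 104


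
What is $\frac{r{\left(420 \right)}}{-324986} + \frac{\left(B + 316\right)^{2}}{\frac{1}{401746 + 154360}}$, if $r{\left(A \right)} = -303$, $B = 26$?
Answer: $\frac{21138513588449727}{324986} \approx 6.5044 \cdot 10^{10}$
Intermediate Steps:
$\frac{r{\left(420 \right)}}{-324986} + \frac{\left(B + 316\right)^{2}}{\frac{1}{401746 + 154360}} = - \frac{303}{-324986} + \frac{\left(26 + 316\right)^{2}}{\frac{1}{401746 + 154360}} = \left(-303\right) \left(- \frac{1}{324986}\right) + \frac{342^{2}}{\frac{1}{556106}} = \frac{303}{324986} + 116964 \frac{1}{\frac{1}{556106}} = \frac{303}{324986} + 116964 \cdot 556106 = \frac{303}{324986} + 65044382184 = \frac{21138513588449727}{324986}$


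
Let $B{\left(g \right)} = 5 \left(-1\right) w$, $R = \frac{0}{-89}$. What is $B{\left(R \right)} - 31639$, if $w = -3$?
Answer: $-31624$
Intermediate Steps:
$R = 0$ ($R = 0 \left(- \frac{1}{89}\right) = 0$)
$B{\left(g \right)} = 15$ ($B{\left(g \right)} = 5 \left(-1\right) \left(-3\right) = \left(-5\right) \left(-3\right) = 15$)
$B{\left(R \right)} - 31639 = 15 - 31639 = -31624$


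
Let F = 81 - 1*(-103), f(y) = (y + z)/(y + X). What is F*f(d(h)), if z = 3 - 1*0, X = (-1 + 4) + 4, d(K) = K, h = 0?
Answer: 552/7 ≈ 78.857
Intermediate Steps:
X = 7 (X = 3 + 4 = 7)
z = 3 (z = 3 + 0 = 3)
f(y) = (3 + y)/(7 + y) (f(y) = (y + 3)/(y + 7) = (3 + y)/(7 + y))
F = 184 (F = 81 + 103 = 184)
F*f(d(h)) = 184*((3 + 0)/(7 + 0)) = 184*(3/7) = 552/7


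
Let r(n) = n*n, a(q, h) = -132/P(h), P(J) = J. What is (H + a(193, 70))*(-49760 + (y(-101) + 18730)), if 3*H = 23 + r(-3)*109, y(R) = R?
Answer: -362593134/35 ≈ -1.0360e+7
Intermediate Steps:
a(q, h) = -132/h
r(n) = n**2
H = 1004/3 (H = (23 + (-3)**2*109)/3 = (23 + 9*109)/3 = (23 + 981)/3 = (1/3)*1004 = 1004/3 ≈ 334.67)
(H + a(193, 70))*(-49760 + (y(-101) + 18730)) = (1004/3 - 132/70)*(-49760 + (-101 + 18730)) = (1004/3 - 132*1/70)*(-49760 + 18629) = (1004/3 - 66/35)*(-31131) = (34942/105)*(-31131) = -362593134/35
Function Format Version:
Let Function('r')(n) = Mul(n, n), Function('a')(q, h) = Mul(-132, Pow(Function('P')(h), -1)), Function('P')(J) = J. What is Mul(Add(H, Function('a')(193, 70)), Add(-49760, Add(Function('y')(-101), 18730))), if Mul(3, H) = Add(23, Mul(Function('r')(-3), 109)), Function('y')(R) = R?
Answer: Rational(-362593134, 35) ≈ -1.0360e+7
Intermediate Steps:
Function('a')(q, h) = Mul(-132, Pow(h, -1))
Function('r')(n) = Pow(n, 2)
H = Rational(1004, 3) (H = Mul(Rational(1, 3), Add(23, Mul(Pow(-3, 2), 109))) = Mul(Rational(1, 3), Add(23, Mul(9, 109))) = Mul(Rational(1, 3), Add(23, 981)) = Mul(Rational(1, 3), 1004) = Rational(1004, 3) ≈ 334.67)
Mul(Add(H, Function('a')(193, 70)), Add(-49760, Add(Function('y')(-101), 18730))) = Mul(Add(Rational(1004, 3), Mul(-132, Pow(70, -1))), Add(-49760, Add(-101, 18730))) = Mul(Add(Rational(1004, 3), Mul(-132, Rational(1, 70))), Add(-49760, 18629)) = Mul(Add(Rational(1004, 3), Rational(-66, 35)), -31131) = Mul(Rational(34942, 105), -31131) = Rational(-362593134, 35)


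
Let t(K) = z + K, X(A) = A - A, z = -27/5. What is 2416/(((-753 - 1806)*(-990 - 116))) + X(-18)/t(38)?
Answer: 1208/1415127 ≈ 0.00085363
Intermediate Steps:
z = -27/5 (z = -27*⅕ = -27/5 ≈ -5.4000)
X(A) = 0
t(K) = -27/5 + K
2416/(((-753 - 1806)*(-990 - 116))) + X(-18)/t(38) = 2416/(((-753 - 1806)*(-990 - 116))) + 0/(-27/5 + 38) = 2416/((-2559*(-1106))) + 0/(163/5) = 2416/2830254 + 0*(5/163) = 2416*(1/2830254) + 0 = 1208/1415127 + 0 = 1208/1415127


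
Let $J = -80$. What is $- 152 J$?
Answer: $12160$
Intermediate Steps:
$- 152 J = \left(-152\right) \left(-80\right) = 12160$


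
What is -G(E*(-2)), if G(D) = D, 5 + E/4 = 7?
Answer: 16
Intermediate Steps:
E = 8 (E = -20 + 4*7 = -20 + 28 = 8)
-G(E*(-2)) = -8*(-2) = -1*(-16) = 16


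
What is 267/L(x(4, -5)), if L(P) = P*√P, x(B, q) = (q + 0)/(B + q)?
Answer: 267*√5/25 ≈ 23.881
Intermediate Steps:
x(B, q) = q/(B + q)
L(P) = P^(3/2)
267/L(x(4, -5)) = 267/((-5/(4 - 5))^(3/2)) = 267/((-5/(-1))^(3/2)) = 267/((-5*(-1))^(3/2)) = 267/(5^(3/2)) = 267/((5*√5)) = 267*(√5/25) = 267*√5/25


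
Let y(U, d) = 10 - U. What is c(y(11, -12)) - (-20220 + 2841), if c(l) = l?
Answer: 17378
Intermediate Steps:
c(y(11, -12)) - (-20220 + 2841) = (10 - 1*11) - (-20220 + 2841) = (10 - 11) - 1*(-17379) = -1 + 17379 = 17378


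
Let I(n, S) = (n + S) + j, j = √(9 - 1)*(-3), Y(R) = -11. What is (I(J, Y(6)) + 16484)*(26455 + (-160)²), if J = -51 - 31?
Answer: 853233505 - 312330*√2 ≈ 8.5279e+8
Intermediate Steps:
J = -82
j = -6*√2 (j = √8*(-3) = (2*√2)*(-3) = -6*√2 ≈ -8.4853)
I(n, S) = S + n - 6*√2 (I(n, S) = (n + S) - 6*√2 = (S + n) - 6*√2 = S + n - 6*√2)
(I(J, Y(6)) + 16484)*(26455 + (-160)²) = ((-11 - 82 - 6*√2) + 16484)*(26455 + (-160)²) = ((-93 - 6*√2) + 16484)*(26455 + 25600) = (16391 - 6*√2)*52055 = 853233505 - 312330*√2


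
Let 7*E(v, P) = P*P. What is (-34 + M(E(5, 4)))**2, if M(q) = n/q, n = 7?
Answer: 245025/256 ≈ 957.13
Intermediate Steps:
E(v, P) = P**2/7 (E(v, P) = (P*P)/7 = P**2/7)
M(q) = 7/q
(-34 + M(E(5, 4)))**2 = (-34 + 7/(((1/7)*4**2)))**2 = (-34 + 7/(((1/7)*16)))**2 = (-34 + 7/(16/7))**2 = (-34 + 7*(7/16))**2 = (-34 + 49/16)**2 = (-495/16)**2 = 245025/256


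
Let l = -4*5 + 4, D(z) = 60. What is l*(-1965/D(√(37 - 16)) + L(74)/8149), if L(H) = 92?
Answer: 4268604/8149 ≈ 523.82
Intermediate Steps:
l = -16 (l = -20 + 4 = -16)
l*(-1965/D(√(37 - 16)) + L(74)/8149) = -16*(-1965/60 + 92/8149) = -16*(-1965*1/60 + 92*(1/8149)) = -16*(-131/4 + 92/8149) = -16*(-1067151/32596) = 4268604/8149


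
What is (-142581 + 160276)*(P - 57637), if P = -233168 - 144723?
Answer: -7706667960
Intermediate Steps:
P = -377891
(-142581 + 160276)*(P - 57637) = (-142581 + 160276)*(-377891 - 57637) = 17695*(-435528) = -7706667960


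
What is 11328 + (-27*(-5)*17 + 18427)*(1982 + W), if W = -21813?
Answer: -410926654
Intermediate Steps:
11328 + (-27*(-5)*17 + 18427)*(1982 + W) = 11328 + (-27*(-5)*17 + 18427)*(1982 - 21813) = 11328 + (135*17 + 18427)*(-19831) = 11328 + (2295 + 18427)*(-19831) = 11328 + 20722*(-19831) = 11328 - 410937982 = -410926654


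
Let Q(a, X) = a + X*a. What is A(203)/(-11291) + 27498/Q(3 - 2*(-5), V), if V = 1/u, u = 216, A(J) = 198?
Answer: 1368634770/650039 ≈ 2105.5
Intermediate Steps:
V = 1/216 ≈ 0.0046296
A(203)/(-11291) + 27498/Q(3 - 2*(-5), V) = 198/(-11291) + 27498/(((3 - 2*(-5))*(1 + 1/216))) = 198*(-1/11291) + 27498/(((3 + 10)*(217/216))) = -198/11291 + 27498/((13*(217/216))) = -198/11291 + 27498/(2821/216) = -198/11291 + 27498*(216/2821) = -198/11291 + 5939568/2821 = 1368634770/650039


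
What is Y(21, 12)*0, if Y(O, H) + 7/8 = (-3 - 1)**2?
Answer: 0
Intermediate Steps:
Y(O, H) = 121/8 (Y(O, H) = -7/8 + (-3 - 1)**2 = -7/8 + (-4)**2 = -7/8 + 16 = 121/8)
Y(21, 12)*0 = (121/8)*0 = 0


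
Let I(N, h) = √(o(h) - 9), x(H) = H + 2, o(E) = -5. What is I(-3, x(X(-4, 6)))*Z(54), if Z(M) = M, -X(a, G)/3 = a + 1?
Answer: 54*I*√14 ≈ 202.05*I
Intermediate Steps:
X(a, G) = -3 - 3*a (X(a, G) = -3*(a + 1) = -3*(1 + a) = -3 - 3*a)
x(H) = 2 + H
I(N, h) = I*√14 (I(N, h) = √(-5 - 9) = √(-14) = I*√14)
I(-3, x(X(-4, 6)))*Z(54) = (I*√14)*54 = 54*I*√14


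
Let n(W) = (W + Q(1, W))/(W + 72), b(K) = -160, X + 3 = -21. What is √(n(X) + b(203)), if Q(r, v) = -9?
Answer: I*√2571/4 ≈ 12.676*I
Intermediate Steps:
X = -24 (X = -3 - 21 = -24)
n(W) = (-9 + W)/(72 + W) (n(W) = (W - 9)/(W + 72) = (-9 + W)/(72 + W))
√(n(X) + b(203)) = √((-9 - 24)/(72 - 24) - 160) = √(-33/48 - 160) = √((1/48)*(-33) - 160) = √(-11/16 - 160) = √(-2571/16) = I*√2571/4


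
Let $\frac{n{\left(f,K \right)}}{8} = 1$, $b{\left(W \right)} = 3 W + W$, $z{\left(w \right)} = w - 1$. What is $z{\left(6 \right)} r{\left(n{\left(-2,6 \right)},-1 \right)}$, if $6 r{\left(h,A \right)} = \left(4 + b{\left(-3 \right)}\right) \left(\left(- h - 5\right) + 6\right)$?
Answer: $\frac{140}{3} \approx 46.667$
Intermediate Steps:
$z{\left(w \right)} = -1 + w$
$b{\left(W \right)} = 4 W$
$n{\left(f,K \right)} = 8$ ($n{\left(f,K \right)} = 8 \cdot 1 = 8$)
$r{\left(h,A \right)} = - \frac{4}{3} + \frac{4 h}{3}$ ($r{\left(h,A \right)} = \frac{\left(4 + 4 \left(-3\right)\right) \left(\left(- h - 5\right) + 6\right)}{6} = \frac{\left(4 - 12\right) \left(\left(-5 - h\right) + 6\right)}{6} = \frac{\left(-8\right) \left(1 - h\right)}{6} = \frac{-8 + 8 h}{6} = - \frac{4}{3} + \frac{4 h}{3}$)
$z{\left(6 \right)} r{\left(n{\left(-2,6 \right)},-1 \right)} = \left(-1 + 6\right) \left(- \frac{4}{3} + \frac{4}{3} \cdot 8\right) = 5 \left(- \frac{4}{3} + \frac{32}{3}\right) = 5 \cdot \frac{28}{3} = \frac{140}{3}$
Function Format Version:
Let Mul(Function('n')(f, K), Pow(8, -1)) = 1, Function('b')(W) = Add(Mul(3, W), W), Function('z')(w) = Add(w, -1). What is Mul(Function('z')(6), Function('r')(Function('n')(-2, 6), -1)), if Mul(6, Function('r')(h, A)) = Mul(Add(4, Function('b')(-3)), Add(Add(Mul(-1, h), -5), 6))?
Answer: Rational(140, 3) ≈ 46.667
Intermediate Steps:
Function('z')(w) = Add(-1, w)
Function('b')(W) = Mul(4, W)
Function('n')(f, K) = 8 (Function('n')(f, K) = Mul(8, 1) = 8)
Function('r')(h, A) = Add(Rational(-4, 3), Mul(Rational(4, 3), h)) (Function('r')(h, A) = Mul(Rational(1, 6), Mul(Add(4, Mul(4, -3)), Add(Add(Mul(-1, h), -5), 6))) = Mul(Rational(1, 6), Mul(Add(4, -12), Add(Add(-5, Mul(-1, h)), 6))) = Mul(Rational(1, 6), Mul(-8, Add(1, Mul(-1, h)))) = Mul(Rational(1, 6), Add(-8, Mul(8, h))) = Add(Rational(-4, 3), Mul(Rational(4, 3), h)))
Mul(Function('z')(6), Function('r')(Function('n')(-2, 6), -1)) = Mul(Add(-1, 6), Add(Rational(-4, 3), Mul(Rational(4, 3), 8))) = Mul(5, Add(Rational(-4, 3), Rational(32, 3))) = Mul(5, Rational(28, 3)) = Rational(140, 3)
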